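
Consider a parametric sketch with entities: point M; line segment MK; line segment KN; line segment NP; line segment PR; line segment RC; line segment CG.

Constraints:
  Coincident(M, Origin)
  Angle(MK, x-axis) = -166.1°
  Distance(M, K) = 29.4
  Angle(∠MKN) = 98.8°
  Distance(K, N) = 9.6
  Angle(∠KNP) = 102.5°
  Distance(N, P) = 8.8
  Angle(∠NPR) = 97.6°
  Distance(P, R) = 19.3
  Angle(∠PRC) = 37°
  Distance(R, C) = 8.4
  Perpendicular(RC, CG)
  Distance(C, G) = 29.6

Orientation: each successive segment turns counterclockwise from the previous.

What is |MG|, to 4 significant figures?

27.71

M is at the origin; MK runs at -166.1° with length 29.4, so K = (-28.54, -7.063). ∠MKN = 98.8° gives KN at -84.90° from the x-axis; with |KN| = 9.6, N = (-27.69, -16.62). ∠KNP = 102.5° gives NP at -7.400° from the x-axis; with |NP| = 8.8, P = (-18.96, -17.76). ∠NPR = 97.6° gives PR at 75.00° from the x-axis; with |PR| = 19.3, R = (-13.96, 0.8843). ∠PRC = 37.0° gives RC at -142.0° from the x-axis; with |RC| = 8.4, C = (-20.58, -4.287). The perpendicularity gives CG at right angles to RC, so CG runs at -52.00°; with |CG| = 29.6, G = (-2.359, -27.61). Then |MG| = |G − M| = 27.71.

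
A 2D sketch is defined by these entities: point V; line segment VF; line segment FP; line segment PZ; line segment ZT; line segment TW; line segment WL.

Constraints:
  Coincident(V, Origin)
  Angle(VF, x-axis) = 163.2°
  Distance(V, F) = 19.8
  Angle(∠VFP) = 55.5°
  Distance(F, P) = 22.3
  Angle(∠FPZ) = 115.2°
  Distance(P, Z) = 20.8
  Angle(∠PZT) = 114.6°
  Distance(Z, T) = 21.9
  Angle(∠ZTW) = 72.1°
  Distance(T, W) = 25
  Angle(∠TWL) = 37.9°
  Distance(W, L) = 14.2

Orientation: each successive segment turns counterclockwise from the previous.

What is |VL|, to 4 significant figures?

6.597

V is at the origin; VF runs at 163.2° with length 19.8, so F = (-18.95, 5.723). ∠VFP = 55.5° gives FP at -72.30° from the x-axis; with |FP| = 22.3, P = (-12.17, -15.52). ∠FPZ = 115.2° gives PZ at -7.500° from the x-axis; with |PZ| = 20.8, Z = (8.447, -18.24). ∠PZT = 114.6° gives ZT at 57.90° from the x-axis; with |ZT| = 21.9, T = (20.08, 0.3155). ∠ZTW = 72.1° gives TW at 165.8° from the x-axis; with |TW| = 25.0, W = (-4.151, 6.448). ∠TWL = 37.9° gives WL at -52.10° from the x-axis; with |WL| = 14.2, L = (4.571, -4.757). Then |VL| = |L − V| = 6.597.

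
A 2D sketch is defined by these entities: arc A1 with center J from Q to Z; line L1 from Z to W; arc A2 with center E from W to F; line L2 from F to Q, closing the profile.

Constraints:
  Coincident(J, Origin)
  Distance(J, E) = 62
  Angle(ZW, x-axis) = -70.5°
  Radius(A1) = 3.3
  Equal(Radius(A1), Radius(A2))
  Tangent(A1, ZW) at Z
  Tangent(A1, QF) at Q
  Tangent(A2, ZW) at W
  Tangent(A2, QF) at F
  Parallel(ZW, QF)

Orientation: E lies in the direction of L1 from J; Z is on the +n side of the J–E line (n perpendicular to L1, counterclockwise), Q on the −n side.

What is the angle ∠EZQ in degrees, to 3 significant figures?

87.0°

J is at the origin and E lies 62.0 along u from J, so E = 62.0·u = (20.7, -58.4). Tangency of A1 to both parallel lines with radius 3.3 puts Z and Q at J ± 3.3·n: Z = (3.11, 1.10), Q = (-3.11, -1.10). Then cos ∠EZQ = ZE·ZQ / (|ZE||ZQ|), giving 87.0°.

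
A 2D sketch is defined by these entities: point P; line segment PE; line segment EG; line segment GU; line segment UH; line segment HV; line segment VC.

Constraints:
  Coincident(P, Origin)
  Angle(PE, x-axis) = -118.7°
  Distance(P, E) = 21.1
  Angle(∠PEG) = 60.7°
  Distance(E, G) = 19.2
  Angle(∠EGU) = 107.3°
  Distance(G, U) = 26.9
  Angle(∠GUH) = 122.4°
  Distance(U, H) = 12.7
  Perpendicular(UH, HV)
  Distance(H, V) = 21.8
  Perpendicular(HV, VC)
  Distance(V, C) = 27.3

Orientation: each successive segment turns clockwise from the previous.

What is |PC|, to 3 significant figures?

20.4

P is at the origin; PE runs at -118.7° with length 21.1, so E = (-10.1, -18.5). ∠PEG = 60.7° gives EG at 122° from the x-axis; with |EG| = 19.2, G = (-20.3, -2.23). ∠EGU = 107.3° gives GU at 49.3° from the x-axis; with |GU| = 26.9, U = (-2.77, 18.2). ∠GUH = 122.4° gives UH at -8.30° from the x-axis; with |UH| = 12.7, H = (9.80, 16.3). UH ⟂ HV, so HV runs at -98.3°; with |HV| = 21.8, V = (6.65, -5.24). HV is perpendicular to VC, so VC runs at 172°; with |VC| = 27.3, C = (-20.4, -1.30). Then |PC| = |C − P| = 20.4.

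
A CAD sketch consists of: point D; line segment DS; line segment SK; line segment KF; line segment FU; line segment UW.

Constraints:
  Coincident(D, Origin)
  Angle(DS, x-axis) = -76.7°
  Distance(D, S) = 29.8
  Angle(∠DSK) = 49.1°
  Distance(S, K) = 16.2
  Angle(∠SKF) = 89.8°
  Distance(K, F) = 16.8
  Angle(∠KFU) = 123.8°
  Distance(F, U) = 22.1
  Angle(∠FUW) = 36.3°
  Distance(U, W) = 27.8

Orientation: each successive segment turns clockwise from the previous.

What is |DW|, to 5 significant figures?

23.101

∠KFU = 123.8° gives FU at 6.0000° from the x-axis; with |FU| = 22.1, U = (22.313, -4.3243). ∠FUW = 36.3° gives UW at -137.70° from the x-axis; with |UW| = 27.8, W = (1.7515, -23.034). Then |DW| = |W − D| = 23.101.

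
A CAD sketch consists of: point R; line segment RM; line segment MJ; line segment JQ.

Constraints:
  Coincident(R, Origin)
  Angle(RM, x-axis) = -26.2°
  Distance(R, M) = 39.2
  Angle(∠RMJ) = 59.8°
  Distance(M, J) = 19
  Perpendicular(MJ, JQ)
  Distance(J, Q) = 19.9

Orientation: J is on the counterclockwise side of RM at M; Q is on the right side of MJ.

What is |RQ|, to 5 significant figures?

53.784

R is at the origin; RM runs at -26.2° with length 39.2, so M = 39.2·(cos -26.2°, sin -26.2°) = (35.173, -17.307). ∠RMJ = 59.8°, so MJ runs at -26.2° + (180° − 59.8°) = 94.000° from the x-axis; with |MJ| = 19.0, J = M + 19.0·(cos 94.000°, sin 94.000°) = (33.847, 1.6467). The perpendicularity gives JQ at right angles to MJ; with |JQ| = 19.9 on the right of MJ, Q = J + 19.9·(0.99756, 0.069756) = (53.699, 3.0348). Then |RQ| = |Q − R| = 53.784.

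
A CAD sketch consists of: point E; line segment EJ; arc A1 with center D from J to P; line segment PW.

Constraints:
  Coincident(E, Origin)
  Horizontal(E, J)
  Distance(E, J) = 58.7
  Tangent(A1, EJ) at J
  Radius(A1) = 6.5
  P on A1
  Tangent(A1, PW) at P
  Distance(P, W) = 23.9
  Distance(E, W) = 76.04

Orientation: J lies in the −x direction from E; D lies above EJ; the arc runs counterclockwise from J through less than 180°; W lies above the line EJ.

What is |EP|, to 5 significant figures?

55.132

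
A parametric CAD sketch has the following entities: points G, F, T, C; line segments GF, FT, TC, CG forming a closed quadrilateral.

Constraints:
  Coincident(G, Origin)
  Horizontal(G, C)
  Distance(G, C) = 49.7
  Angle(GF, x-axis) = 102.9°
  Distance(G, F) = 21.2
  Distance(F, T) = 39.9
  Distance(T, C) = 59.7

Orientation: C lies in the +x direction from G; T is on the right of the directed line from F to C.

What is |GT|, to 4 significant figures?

20.36

G is at the origin; GC is horizontal with |GC| = 49.7 and C in +x, so C = (49.7, 0). GF runs at 102.9° with |GF| = 21.2, so F = (-4.733, 20.66). T is determined by |FT| = 39.9 and |TC| = 59.7 together: it lies at the intersection of circle(F, 39.9) and circle(C, 59.7). With |FC| = 58.22, the foot of the radical line on FC is 12.18 from F and the perpendicular offset is √(39.9² − 12.18²) = 38.00. Taking the right-of-FC solution: T = (-6.835, -19.18).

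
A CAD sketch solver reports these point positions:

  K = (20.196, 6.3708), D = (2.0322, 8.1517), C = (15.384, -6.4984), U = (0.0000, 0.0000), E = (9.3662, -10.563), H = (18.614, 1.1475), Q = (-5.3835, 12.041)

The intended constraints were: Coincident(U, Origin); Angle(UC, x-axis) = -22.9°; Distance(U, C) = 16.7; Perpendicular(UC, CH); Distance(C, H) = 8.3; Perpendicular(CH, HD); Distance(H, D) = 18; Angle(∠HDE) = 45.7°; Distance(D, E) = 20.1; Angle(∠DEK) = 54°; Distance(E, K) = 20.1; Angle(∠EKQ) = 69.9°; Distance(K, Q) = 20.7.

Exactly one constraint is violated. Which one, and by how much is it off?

Distance(K, Q) = 20.7 — off by 5.50.

U = (0.00, 0.00) ✓; UC at -22.90° ✓; |UC| = 16.70 ✓; ∠(UC, CH) = 90.00° ✓; |CH| = 8.300 ✓; ∠(CH, HD) = 90.00° ✓; |HD| = 18.00 ✓; ∠HDE = 45.70° ✓; |DE| = 20.10 ✓; ∠DEK = 54.00° ✓; |EK| = 20.10 ✓; ∠EKQ = 69.90° ✓; |KQ| = 26.20 ✗.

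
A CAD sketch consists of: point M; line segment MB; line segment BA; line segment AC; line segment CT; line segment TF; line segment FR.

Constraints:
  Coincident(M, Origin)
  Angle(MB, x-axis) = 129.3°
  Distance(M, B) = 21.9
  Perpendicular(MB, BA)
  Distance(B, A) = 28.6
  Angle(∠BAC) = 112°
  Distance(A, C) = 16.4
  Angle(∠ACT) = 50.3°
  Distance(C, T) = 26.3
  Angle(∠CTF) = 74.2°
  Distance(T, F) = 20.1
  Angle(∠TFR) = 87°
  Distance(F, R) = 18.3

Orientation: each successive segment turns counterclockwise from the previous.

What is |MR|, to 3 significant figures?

41.0

M is at the origin; MB runs at 129.3° with length 21.9, so B = (-13.9, 16.9). The perpendicularity gives BA at right angles to MB, so BA runs at -141°; with |BA| = 28.6, A = (-36.0, -1.17). ∠BAC = 112.0° gives AC at -72.7° from the x-axis; with |AC| = 16.4, C = (-31.1, -16.8). ∠ACT = 50.3° gives CT at 57.0° from the x-axis; with |CT| = 26.3, T = (-16.8, 5.23). ∠CTF = 74.2° gives TF at 163° from the x-axis; with |TF| = 20.1, F = (-36.0, 11.2). ∠TFR = 87.0° gives FR at -104° from the x-axis; with |FR| = 18.3, R = (-40.5, -6.57). Then |MR| = |R − M| = 41.0.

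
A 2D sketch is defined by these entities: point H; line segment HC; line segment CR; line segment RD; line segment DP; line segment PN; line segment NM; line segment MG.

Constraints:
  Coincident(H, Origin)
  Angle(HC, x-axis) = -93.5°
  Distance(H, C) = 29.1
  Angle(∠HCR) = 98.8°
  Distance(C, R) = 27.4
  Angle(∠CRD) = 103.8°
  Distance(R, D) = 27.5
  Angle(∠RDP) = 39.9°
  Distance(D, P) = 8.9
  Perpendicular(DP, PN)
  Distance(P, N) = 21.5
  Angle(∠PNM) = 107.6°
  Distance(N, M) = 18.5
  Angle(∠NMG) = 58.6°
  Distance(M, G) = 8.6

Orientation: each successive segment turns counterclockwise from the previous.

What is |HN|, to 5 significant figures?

50.404

H is at the origin; HC runs at -93.5° with length 29.1, so C = (-1.7765, -29.046). ∠HCR = 98.8° gives CR at -12.300° from the x-axis; with |CR| = 27.4, R = (24.995, -34.883). ∠CRD = 103.8° gives RD at 63.900° from the x-axis; with |RD| = 27.5, D = (37.093, -10.187). ∠RDP = 39.9° gives DP at -156.00° from the x-axis; with |DP| = 8.9, P = (28.962, -13.807). DP is perpendicular to PN, so PN runs at -66.000°; with |PN| = 21.5, N = (37.707, -33.448). Then |HN| = |N − H| = 50.404.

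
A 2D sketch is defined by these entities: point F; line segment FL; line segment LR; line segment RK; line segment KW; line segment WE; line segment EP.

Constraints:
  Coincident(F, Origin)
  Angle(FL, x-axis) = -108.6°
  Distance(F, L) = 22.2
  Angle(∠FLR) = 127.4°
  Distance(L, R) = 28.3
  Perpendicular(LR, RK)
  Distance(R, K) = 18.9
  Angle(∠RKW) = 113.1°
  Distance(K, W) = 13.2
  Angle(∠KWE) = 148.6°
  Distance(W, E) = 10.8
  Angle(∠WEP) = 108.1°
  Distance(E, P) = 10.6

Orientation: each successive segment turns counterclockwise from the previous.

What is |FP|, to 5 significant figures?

18.030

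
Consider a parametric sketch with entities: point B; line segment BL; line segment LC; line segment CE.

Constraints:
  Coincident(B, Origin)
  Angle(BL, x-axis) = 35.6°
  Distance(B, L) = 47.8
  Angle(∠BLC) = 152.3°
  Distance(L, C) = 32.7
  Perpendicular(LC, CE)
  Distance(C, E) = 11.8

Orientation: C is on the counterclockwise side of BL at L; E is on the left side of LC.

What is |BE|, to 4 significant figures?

75.74

B is at the origin; BL runs at 35.6° with length 47.8, so L = 47.8·(cos 35.6°, sin 35.6°) = (38.87, 27.83). ∠BLC = 152.3°, so LC runs at 35.6° + (180° − 152.3°) = 63.30° from the x-axis; with |LC| = 32.7, C = L + 32.7·(cos 63.30°, sin 63.30°) = (53.56, 57.04). LC ⟂ CE; with |CE| = 11.8 on the left of LC, E = C + 11.8·(-0.8934, 0.4493) = (43.02, 62.34). Then |BE| = |E − B| = 75.74.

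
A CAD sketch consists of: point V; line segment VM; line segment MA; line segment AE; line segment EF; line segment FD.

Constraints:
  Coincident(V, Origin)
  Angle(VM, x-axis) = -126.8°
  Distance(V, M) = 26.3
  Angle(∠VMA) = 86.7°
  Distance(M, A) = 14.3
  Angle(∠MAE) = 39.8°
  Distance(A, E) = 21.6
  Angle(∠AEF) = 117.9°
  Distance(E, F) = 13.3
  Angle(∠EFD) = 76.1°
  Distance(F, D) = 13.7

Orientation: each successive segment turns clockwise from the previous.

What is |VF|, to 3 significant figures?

23.8

V is at the origin; VM runs at -126.8° with length 26.3, so M = (-15.8, -21.1). ∠VMA = 86.7° gives MA at 140° from the x-axis; with |MA| = 14.3, A = (-26.7, -11.8). ∠MAE = 39.8° gives AE at -0.300° from the x-axis; with |AE| = 21.6, E = (-5.09, -12.0). ∠AEF = 117.9° gives EF at -62.4° from the x-axis; with |EF| = 13.3, F = (1.07, -23.7). Then |VF| = |F − V| = 23.8.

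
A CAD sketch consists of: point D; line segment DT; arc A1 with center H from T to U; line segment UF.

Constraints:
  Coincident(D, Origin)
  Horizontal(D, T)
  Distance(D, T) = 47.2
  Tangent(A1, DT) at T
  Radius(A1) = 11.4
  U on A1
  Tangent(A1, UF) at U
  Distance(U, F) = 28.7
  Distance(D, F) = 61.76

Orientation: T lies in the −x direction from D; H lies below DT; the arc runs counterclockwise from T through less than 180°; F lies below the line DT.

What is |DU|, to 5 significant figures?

59.755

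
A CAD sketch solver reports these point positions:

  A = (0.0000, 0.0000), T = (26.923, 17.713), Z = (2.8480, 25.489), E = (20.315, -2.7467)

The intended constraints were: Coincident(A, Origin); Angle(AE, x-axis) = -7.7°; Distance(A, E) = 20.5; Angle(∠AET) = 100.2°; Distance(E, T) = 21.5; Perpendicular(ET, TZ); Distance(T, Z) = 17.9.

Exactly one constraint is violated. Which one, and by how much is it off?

Distance(T, Z) = 17.9 — off by 7.40.

A = (0.00, 0.00) ✓; AE at -7.700° ✓; |AE| = 20.50 ✓; ∠AET = 100.2° ✓; |ET| = 21.50 ✓; ∠(ET, TZ) = 90.00° ✓; |TZ| = 25.30 ✗.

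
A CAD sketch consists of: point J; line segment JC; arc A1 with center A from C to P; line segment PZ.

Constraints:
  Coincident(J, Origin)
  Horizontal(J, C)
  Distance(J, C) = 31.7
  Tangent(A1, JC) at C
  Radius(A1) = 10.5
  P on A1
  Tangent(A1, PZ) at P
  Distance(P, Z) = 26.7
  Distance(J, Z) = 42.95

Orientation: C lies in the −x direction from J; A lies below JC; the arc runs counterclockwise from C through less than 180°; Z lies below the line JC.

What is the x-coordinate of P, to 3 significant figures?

-39.4

J is at the origin; J and C share the same y with |JC| = 31.7 and C on the −x side, so C = (-31.7, 0.00). Since A1 is tangent to JC there, AC ⟂ JC, so A = C + (0, -10.5) = (-31.7, -10.5). Since AP ⟂ PZ (tangency), |AZ| = √(10.5² + 26.7²) = 28.7 regardless of where P sits on A1. So Z lies on both circle(J, 42.95) and circle(A, 28.7); the below-JC intersection is Z = (-21.4, -37.3). P is the foot of the tangent from Z: P = (-39.4, -17.6).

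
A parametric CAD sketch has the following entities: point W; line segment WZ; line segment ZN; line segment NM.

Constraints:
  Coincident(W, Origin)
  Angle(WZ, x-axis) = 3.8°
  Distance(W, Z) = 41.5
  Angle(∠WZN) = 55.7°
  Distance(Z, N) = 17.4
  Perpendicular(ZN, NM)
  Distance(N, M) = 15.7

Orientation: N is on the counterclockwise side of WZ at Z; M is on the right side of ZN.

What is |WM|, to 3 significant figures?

50.3

∠WZN = 55.7°, so ZN runs at 3.8° + (180° − 55.7°) = 128° from the x-axis; with |ZN| = 17.4, N = Z + 17.4·(cos 128°, sin 128°) = (30.7, 16.4). ZN ⟂ NM; with |NM| = 15.7 on the right of ZN, M = N + 15.7·(0.787, 0.617) = (43.0, 26.1). Then |WM| = |M − W| = 50.3.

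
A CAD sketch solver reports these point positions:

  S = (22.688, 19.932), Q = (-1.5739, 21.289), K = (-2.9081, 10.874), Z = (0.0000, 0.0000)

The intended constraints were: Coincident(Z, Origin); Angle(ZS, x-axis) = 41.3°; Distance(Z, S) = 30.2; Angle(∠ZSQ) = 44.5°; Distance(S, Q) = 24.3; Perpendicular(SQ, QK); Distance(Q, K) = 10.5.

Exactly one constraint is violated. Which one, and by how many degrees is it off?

Perpendicular(SQ, QK) — off by 4.10°.

Z = (0.00, 0.00) ✓; ZS at 41.30° ✓; |ZS| = 30.20 ✓; ∠ZSQ = 44.50° ✓; |SQ| = 24.30 ✓; ∠(SQ, QK) = 85.90° ✗; |QK| = 10.50 ✓.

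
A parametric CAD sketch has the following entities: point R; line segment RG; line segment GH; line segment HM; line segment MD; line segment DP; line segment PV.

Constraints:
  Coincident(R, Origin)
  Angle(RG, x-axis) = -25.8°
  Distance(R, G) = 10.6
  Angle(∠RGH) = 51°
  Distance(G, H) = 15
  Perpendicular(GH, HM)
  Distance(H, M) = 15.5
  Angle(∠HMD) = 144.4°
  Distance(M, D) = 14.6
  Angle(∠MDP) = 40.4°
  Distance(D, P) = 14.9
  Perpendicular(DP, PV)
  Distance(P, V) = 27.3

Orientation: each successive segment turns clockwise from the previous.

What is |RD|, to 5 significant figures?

19.134

R is at the origin; RG runs at -25.8° with length 10.6, so G = (9.5434, -4.6134). ∠RGH = 51.0° gives GH at -154.80° from the x-axis; with |GH| = 15.0, H = (-4.0290, -11.000). GH ⟂ HM, so HM runs at 115.20°; with |HM| = 15.5, M = (-10.629, 3.0247). ∠HMD = 144.4° gives MD at 79.600° from the x-axis; with |MD| = 14.6, D = (-7.9930, 17.385). Then |RD| = |D − R| = 19.134.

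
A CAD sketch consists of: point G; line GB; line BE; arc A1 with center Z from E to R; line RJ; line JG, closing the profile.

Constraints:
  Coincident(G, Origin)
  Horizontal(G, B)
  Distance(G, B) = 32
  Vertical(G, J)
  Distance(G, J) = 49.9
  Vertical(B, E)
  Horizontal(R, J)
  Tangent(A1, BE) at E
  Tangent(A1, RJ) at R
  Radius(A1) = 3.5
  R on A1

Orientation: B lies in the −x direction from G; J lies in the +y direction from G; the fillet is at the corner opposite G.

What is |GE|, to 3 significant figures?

56.4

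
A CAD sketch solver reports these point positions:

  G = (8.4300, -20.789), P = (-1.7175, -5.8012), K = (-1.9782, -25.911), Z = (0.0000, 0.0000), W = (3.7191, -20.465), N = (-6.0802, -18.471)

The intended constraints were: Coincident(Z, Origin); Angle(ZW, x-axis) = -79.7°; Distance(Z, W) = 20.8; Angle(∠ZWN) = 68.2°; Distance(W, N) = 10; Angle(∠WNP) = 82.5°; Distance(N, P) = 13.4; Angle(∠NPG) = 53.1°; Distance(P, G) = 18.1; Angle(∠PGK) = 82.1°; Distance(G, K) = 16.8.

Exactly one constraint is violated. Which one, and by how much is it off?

Distance(G, K) = 16.8 — off by 5.20.

Z = (0.00, 0.00) ✓; ZW at -79.70° ✓; |ZW| = 20.80 ✓; ∠ZWN = 68.20° ✓; |WN| = 10.00 ✓; ∠WNP = 82.50° ✓; |NP| = 13.40 ✓; ∠NPG = 53.10° ✓; |PG| = 18.10 ✓; ∠PGK = 82.10° ✓; |GK| = 11.60 ✗.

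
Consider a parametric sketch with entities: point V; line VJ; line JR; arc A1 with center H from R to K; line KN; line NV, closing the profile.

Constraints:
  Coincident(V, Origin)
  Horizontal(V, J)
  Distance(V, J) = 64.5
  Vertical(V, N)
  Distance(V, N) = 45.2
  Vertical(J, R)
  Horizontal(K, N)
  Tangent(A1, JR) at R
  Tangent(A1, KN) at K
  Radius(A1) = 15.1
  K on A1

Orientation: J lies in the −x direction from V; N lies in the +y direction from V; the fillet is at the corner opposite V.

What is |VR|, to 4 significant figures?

71.18

V is at the origin; V and J share the same y with |VJ| = 64.5 and J on the −x side, so J = (-64.50, 0.000). VN is vertical with |VN| = 45.2 and N on the +y side, so N = (0.000, 45.20). The virtual corner opposite V is at (-64.50, 45.20). Tangency of A1 to JR means the radius HR is perpendicular to JR and the tangent condition forces HK to be normal to KN, with radius 15.1, so the center H sits 15.1 in from both sides at H = (-49.40, 30.10). That places the tangent points at R = (-64.50, 30.10) on JR and K = (-49.40, 45.20) on KN. Then |VR| = |R − V| = 71.18.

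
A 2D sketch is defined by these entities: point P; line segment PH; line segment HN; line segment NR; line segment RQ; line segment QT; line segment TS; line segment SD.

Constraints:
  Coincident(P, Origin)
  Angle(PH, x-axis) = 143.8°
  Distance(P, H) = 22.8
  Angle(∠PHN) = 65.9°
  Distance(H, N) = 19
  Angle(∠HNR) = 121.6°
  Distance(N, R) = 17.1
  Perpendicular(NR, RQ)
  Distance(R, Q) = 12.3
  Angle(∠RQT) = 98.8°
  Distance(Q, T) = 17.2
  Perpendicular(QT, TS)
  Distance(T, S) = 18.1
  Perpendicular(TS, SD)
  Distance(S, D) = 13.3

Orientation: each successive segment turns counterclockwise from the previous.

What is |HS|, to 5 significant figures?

20.479

P is at the origin; PH runs at 143.8° with length 22.8, so H = (-18.399, 13.466). ∠PHN = 65.9° gives HN at -102.10° from the x-axis; with |HN| = 19.0, N = (-22.381, -5.1121). ∠HNR = 121.6° gives NR at -43.700° from the x-axis; with |NR| = 17.1, R = (-10.019, -16.926). NR ⟂ RQ, so RQ runs at 46.300°; with |RQ| = 12.3, Q = (-1.5209, -8.0337). ∠RQT = 98.8° gives QT at 127.50° from the x-axis; with |QT| = 17.2, T = (-11.992, 5.6120). QT is perpendicular to TS, so TS runs at -142.50°; with |TS| = 18.1, S = (-26.351, -5.4066). Then |HS| = |S − H| = 20.479.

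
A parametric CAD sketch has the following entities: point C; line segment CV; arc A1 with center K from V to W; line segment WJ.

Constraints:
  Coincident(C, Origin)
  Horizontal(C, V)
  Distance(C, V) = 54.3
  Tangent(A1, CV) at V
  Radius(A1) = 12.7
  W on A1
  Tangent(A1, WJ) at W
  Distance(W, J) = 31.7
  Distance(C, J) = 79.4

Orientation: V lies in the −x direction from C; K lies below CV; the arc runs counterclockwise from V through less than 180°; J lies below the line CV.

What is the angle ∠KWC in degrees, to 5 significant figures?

8.4327°

Checks: |KW| = 12.70 ✓; ∠(KW, WJ) = 90.00° ✓; |WJ| = 31.70 ✓; |CJ| = 79.40 ✓.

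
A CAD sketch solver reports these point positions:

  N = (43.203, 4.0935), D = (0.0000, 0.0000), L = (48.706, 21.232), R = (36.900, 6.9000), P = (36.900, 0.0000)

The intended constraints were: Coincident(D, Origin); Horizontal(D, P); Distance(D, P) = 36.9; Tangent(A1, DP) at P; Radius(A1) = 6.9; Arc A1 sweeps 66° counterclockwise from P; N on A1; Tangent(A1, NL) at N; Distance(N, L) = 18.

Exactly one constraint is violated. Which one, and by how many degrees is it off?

Tangent(A1, NL) at N — off by 6.20°.

D = (0.00, 0.00) ✓; D.y = 0.00, P.y = 0.00 ✓; |DP| = 36.90 ✓; ∠(RP, PD) = 90.00° ✓; |RP| = 6.900 ✓; bearing(R→N) − bearing(R→P) = 66.00° ✓; |RN| = 6.900 ✓; ∠(RN, NL) = 83.80° ✗; |NL| = 18.00 ✓.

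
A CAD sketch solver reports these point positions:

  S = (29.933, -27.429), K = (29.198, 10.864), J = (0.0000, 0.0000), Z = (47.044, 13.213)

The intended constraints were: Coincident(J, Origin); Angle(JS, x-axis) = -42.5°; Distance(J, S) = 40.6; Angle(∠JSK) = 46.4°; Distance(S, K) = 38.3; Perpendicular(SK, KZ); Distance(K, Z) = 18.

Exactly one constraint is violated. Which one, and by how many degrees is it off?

Perpendicular(SK, KZ) — off by 6.40°.

J = (0.00, 0.00) ✓; JS at -42.50° ✓; |JS| = 40.60 ✓; ∠JSK = 46.40° ✓; |SK| = 38.30 ✓; ∠(SK, KZ) = 83.60° ✗; |KZ| = 18.00 ✓.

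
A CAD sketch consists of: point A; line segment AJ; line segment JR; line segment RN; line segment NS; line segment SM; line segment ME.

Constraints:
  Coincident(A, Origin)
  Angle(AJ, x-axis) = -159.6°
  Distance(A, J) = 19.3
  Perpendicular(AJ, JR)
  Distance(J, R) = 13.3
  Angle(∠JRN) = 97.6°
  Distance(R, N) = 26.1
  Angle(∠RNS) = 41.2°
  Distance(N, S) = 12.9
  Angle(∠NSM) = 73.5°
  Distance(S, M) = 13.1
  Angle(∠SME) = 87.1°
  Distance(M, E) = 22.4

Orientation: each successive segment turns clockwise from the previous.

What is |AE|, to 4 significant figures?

30.98

A is at the origin; AJ runs at -159.6° with length 19.3, so J = (-18.09, -6.727). AJ ⟂ JR, so JR runs at 110.4°; with |JR| = 13.3, R = (-22.73, 5.738). ∠JRN = 97.6° gives RN at 28.00° from the x-axis; with |RN| = 26.1, N = (0.3194, 17.99). ∠RNS = 41.2° gives NS at -110.8° from the x-axis; with |NS| = 12.9, S = (-4.261, 5.932). ∠NSM = 73.5° gives SM at 142.7° from the x-axis; with |SM| = 13.1, M = (-14.68, 13.87). ∠SME = 87.1° gives ME at 49.80° from the x-axis; with |ME| = 22.4, E = (-0.2239, 30.98). Then |AE| = |E − A| = 30.98.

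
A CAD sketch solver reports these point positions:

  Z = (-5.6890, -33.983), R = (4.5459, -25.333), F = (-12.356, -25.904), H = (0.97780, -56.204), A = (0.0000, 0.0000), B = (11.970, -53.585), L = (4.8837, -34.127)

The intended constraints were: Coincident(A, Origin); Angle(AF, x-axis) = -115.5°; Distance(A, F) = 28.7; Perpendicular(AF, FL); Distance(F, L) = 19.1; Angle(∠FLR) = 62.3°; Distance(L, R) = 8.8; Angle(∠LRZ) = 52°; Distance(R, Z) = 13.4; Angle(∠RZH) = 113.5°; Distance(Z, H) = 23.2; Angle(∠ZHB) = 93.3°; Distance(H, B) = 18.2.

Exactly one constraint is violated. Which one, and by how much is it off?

Distance(H, B) = 18.2 — off by 6.90.

A = (0.00, 0.00) ✓; AF at -115.5° ✓; |AF| = 28.70 ✓; ∠(AF, FL) = 90.00° ✓; |FL| = 19.10 ✓; ∠FLR = 62.30° ✓; |LR| = 8.800 ✓; ∠LRZ = 52.00° ✓; |RZ| = 13.40 ✓; ∠RZH = 113.5° ✓; |ZH| = 23.20 ✓; ∠ZHB = 93.30° ✓; |HB| = 11.30 ✗.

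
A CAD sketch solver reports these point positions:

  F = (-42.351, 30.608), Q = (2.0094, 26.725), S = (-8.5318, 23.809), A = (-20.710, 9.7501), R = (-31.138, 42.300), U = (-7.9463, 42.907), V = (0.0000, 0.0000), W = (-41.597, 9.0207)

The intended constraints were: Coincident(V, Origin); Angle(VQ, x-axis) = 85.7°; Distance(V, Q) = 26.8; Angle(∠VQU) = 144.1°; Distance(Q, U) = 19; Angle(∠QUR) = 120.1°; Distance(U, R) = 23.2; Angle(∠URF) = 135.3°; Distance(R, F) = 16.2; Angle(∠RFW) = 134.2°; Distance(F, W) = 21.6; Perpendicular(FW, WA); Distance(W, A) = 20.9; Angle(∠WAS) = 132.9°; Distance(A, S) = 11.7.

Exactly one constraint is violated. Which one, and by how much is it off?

Distance(A, S) = 11.7 — off by 6.90.

V = (0.00, 0.00) ✓; VQ at 85.70° ✓; |VQ| = 26.80 ✓; ∠VQU = 144.1° ✓; |QU| = 19.00 ✓; ∠QUR = 120.1° ✓; |UR| = 23.20 ✓; ∠URF = 135.3° ✓; |RF| = 16.20 ✓; ∠RFW = 134.2° ✓; |FW| = 21.60 ✓; ∠(FW, WA) = 90.00° ✓; |WA| = 20.90 ✓; ∠WAS = 132.9° ✓; |AS| = 18.60 ✗.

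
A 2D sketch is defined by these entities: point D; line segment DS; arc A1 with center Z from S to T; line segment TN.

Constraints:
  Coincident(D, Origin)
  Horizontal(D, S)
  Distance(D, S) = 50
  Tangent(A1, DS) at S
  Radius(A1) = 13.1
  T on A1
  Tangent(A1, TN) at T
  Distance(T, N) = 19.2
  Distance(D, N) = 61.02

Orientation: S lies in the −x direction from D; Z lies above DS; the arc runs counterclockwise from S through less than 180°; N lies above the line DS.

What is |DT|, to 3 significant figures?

43.7

D is at the origin; D and S share the same y with |DS| = 50.0 and S on the −x side, so S = (-50.0, 0.00). Tangency of A1 to DS means the radius ZS is perpendicular to DS, so Z = S + (0, 13.1) = (-50.0, 13.1). Since ZT ⟂ TN (tangency), |ZN| = √(13.1² + 19.2²) = 23.2 regardless of where T sits on A1. So N lies on both circle(D, 61.02) and circle(Z, 23.2); the above-DS intersection is N = (-49.0, 36.3). T is the foot of the tangent from N: T = (-38.9, 20.0).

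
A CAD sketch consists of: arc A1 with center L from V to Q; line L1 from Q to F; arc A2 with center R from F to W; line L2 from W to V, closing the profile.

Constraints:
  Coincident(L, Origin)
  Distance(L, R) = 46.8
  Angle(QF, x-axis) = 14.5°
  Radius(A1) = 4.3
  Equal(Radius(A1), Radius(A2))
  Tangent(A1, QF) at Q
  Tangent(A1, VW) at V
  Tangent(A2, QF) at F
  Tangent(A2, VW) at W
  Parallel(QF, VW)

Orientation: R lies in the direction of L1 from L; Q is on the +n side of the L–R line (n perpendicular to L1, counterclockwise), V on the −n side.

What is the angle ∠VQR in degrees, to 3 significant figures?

84.8°

L is at the origin and R lies 46.8 along u from L, so R = 46.8·u = (45.3, 11.7). Tangency of A1 to both parallel lines with radius 4.3 puts Q and V at L ± 4.3·n: Q = (-1.08, 4.16), V = (1.08, -4.16). Then cos ∠VQR = QV·QR / (|QV||QR|), giving 84.8°.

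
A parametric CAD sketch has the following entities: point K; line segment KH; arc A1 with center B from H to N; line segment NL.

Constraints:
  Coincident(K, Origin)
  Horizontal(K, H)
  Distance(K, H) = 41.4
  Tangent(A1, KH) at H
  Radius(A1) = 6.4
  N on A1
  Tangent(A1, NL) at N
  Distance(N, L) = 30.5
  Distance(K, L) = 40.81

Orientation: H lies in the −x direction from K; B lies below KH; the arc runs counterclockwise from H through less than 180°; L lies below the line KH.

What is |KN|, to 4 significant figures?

47.23

K is at the origin; K and H share the same y with |KH| = 41.4 and H on the −x side, so H = (-41.40, 0.000). The tangent condition forces BH to be normal to KH, so B = H + (0, -6.4) = (-41.40, -6.400). Since BN ⟂ NL (tangency), |BL| = √(6.4² + 30.5²) = 31.16 regardless of where N sits on A1. So L lies on both circle(K, 40.81) and circle(B, 31.16); the below-KH intersection is L = (-24.54, -32.61). N is the foot of the tangent from L: N = (-45.96, -10.89).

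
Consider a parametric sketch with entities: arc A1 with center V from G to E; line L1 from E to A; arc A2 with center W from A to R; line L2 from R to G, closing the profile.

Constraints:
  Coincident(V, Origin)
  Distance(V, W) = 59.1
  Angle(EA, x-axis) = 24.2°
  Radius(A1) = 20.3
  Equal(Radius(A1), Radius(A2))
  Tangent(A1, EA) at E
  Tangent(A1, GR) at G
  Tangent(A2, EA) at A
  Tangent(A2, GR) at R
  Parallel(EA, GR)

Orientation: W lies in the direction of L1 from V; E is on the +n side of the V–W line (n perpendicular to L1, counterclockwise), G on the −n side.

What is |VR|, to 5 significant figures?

62.489

The slot axis is L1's direction at 24.2°, so u = (cos 24.2°, sin 24.2°) = (0.91212, 0.40992) and n = (−sin 24.2°, cos 24.2°) = (-0.40992, 0.91212). V is at the origin and W lies 59.1 along u from V, so W = 59.1·u = (53.906, 24.226). Tangency of A1 to both parallel lines with radius 20.3 puts E and G at V ± 20.3·n: E = (-8.3214, 18.516), G = (8.3214, -18.516). Equal radii place A and R the same way about W: A = W + 20.3·n = (45.585, 42.742), R = W − 20.3·n = (62.228, 5.7104). Then |VR| = |R − V| = 62.489.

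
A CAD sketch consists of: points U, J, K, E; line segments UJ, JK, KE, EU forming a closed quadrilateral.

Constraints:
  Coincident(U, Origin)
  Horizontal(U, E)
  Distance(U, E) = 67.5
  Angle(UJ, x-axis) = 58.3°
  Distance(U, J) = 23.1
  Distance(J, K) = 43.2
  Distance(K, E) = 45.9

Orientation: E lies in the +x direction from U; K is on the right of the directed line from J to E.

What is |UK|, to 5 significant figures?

33.978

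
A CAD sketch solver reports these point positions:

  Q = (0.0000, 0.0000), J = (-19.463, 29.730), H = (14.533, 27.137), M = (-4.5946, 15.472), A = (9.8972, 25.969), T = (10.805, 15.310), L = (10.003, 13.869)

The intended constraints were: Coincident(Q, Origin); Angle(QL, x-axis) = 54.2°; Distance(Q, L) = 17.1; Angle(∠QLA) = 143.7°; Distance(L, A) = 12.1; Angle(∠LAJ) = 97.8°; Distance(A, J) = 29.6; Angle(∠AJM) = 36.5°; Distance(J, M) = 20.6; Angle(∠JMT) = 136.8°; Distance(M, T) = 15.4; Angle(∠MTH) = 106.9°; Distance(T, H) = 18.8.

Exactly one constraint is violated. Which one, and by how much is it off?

Distance(T, H) = 18.8 — off by 6.40.

Q = (0.00, 0.00) ✓; QL at 54.20° ✓; |QL| = 17.10 ✓; ∠QLA = 143.7° ✓; |LA| = 12.10 ✓; ∠LAJ = 97.80° ✓; |AJ| = 29.60 ✓; ∠AJM = 36.50° ✓; |JM| = 20.60 ✓; ∠JMT = 136.8° ✓; |MT| = 15.40 ✓; ∠MTH = 106.9° ✓; |TH| = 12.40 ✗.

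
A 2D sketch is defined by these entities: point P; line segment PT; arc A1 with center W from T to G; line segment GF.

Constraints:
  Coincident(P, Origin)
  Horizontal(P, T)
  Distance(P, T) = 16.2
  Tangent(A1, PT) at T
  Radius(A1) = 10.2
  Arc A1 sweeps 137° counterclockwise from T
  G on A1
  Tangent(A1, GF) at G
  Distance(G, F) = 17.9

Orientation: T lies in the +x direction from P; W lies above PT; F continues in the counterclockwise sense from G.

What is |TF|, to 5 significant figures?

30.491

P is at the origin; PT is horizontal with |PT| = 16.2 and T on the +x side, so T = (16.200, 0.0000). Tangency of A1 to PT means the radius WT is perpendicular to PT, so W = T + (0, 10.2) = (16.200, 10.200). On A1, T sits at bearing -90° from W; a 137° counterclockwise sweep puts G at bearing 47°, so G = W + 10.2·(cos 47°, sin 47°) = (23.156, 17.660). Tangency of A1 to GF means the radius WG is perpendicular to GF, so GF runs along (−sin 47°, cos 47°); with |GF| = 17.9, F = (10.065, 29.868). Then |TF| = |F − T| = 30.491.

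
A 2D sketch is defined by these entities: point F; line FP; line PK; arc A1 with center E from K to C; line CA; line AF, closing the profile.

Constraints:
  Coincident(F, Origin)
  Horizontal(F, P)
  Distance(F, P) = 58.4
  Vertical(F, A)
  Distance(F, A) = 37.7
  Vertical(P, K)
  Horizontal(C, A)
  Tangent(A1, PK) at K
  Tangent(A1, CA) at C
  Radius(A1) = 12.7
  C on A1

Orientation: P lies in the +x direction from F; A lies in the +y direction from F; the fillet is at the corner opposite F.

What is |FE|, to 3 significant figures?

52.1

F and A share the same x with |FA| = 37.7 and A on the +y side, so A = (0.00, 37.7). The virtual corner opposite F is at (58.4, 37.7). A1 meets PK tangentially, so EK is at right angles to PK and the tangent condition forces EC to be normal to CA, with radius 12.7, so the center E sits 12.7 in from both sides at E = (45.7, 25.0). Then |FE| = |E − F| = 52.1.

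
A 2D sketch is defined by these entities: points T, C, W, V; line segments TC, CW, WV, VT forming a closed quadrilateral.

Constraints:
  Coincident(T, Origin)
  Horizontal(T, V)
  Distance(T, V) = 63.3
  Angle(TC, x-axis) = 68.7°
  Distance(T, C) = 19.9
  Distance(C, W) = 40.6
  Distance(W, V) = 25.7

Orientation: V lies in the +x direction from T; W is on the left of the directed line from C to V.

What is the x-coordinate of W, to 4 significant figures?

47.78

Checks: |CW| = 40.60 ✓; |WV| = 25.70 ✓.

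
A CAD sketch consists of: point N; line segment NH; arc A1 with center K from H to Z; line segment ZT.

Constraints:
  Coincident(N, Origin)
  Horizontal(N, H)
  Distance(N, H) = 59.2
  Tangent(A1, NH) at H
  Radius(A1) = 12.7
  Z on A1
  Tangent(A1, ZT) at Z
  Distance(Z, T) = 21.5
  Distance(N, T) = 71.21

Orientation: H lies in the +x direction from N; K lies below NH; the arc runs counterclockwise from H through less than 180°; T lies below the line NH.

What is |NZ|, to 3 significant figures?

52.4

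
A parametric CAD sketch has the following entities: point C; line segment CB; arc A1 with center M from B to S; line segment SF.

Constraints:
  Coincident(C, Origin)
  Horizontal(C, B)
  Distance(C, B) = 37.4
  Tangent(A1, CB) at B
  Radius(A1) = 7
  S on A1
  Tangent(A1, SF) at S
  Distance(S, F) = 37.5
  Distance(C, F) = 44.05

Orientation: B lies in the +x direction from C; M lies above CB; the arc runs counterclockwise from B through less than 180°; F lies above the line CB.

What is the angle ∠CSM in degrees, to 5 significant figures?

25.411°

C is at the origin; C and B share the same y with |CB| = 37.4 and B on the +x side, so B = (37.400, 0.0000). Since A1 is tangent to CB there, MB ⟂ CB, so M = B + (0, 7) = (37.400, 7.0000). Since MS ⟂ SF (tangency), |MF| = √(7.0² + 37.5²) = 38.148 regardless of where S sits on A1. So F lies on both circle(C, 44.05) and circle(M, 38.148); the above-CB intersection is F = (18.345, 40.048). S is the foot of the tangent from F: S = (42.720, 11.550).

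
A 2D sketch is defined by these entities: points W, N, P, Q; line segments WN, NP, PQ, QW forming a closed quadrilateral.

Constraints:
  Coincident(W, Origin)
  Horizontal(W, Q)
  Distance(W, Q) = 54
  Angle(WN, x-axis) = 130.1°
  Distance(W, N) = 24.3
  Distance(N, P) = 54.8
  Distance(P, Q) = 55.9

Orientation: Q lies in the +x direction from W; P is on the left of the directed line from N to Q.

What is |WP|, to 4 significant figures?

57.97

Checks: |NP| = 54.80 ✓; |PQ| = 55.90 ✓.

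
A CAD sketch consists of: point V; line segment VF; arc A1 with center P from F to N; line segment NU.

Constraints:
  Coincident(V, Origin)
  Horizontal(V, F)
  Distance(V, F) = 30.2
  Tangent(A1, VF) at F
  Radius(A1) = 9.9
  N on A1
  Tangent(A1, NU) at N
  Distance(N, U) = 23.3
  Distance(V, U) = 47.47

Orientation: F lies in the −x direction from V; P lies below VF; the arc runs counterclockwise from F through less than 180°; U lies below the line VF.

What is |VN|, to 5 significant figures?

41.680

V is at the origin; V and F share the same y with |VF| = 30.2 and F on the −x side, so F = (-30.200, 0.0000). Tangency of A1 to VF means the radius PF is perpendicular to VF, so P = F + (0, -9.9) = (-30.200, -9.9000). Since PN ⟂ NU (tangency), |PU| = √(9.9² + 23.3²) = 25.316 regardless of where N sits on A1. So U lies on both circle(V, 47.47) and circle(P, 25.316); the below-VF intersection is U = (-31.894, -35.159). N is the foot of the tangent from U: N = (-39.550, -13.153).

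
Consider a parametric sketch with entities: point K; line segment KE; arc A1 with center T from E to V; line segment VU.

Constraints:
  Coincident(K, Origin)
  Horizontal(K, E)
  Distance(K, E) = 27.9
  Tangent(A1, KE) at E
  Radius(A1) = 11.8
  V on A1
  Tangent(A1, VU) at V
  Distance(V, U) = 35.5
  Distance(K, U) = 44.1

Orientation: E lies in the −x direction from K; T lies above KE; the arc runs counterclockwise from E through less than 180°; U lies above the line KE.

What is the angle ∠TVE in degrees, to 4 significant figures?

52.00°

Checks: |TV| = 11.80 ✓; ∠(TV, VU) = 90.00° ✓; |VU| = 35.50 ✓; |KU| = 44.10 ✓.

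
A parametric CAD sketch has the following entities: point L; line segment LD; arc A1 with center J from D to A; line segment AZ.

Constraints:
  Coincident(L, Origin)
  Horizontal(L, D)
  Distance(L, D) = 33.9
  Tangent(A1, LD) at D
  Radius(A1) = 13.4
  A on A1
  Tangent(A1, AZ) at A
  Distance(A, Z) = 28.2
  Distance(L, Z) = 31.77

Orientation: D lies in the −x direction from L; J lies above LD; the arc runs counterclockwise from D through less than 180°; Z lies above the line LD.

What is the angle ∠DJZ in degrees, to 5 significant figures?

123.78°

Checks: ∠(JD, DL) = 90.00° ✓; |JD| = 13.40 ✓; |JA| = 13.40 ✓; ∠(JA, AZ) = 90.00° ✓; |AZ| = 28.20 ✓; |LZ| = 31.77 ✓.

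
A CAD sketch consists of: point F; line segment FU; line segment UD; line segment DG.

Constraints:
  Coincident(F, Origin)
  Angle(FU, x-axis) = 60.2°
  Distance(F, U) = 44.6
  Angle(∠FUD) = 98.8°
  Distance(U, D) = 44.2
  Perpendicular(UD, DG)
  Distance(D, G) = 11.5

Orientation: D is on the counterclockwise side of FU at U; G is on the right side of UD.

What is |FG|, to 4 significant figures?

75.44

F is at the origin; FU runs at 60.2° with length 44.6, so U = 44.6·(cos 60.2°, sin 60.2°) = (22.17, 38.70). ∠FUD = 98.8°, so UD runs at 60.2° + (180° − 98.8°) = 141.4° from the x-axis; with |UD| = 44.2, D = U + 44.2·(cos 141.4°, sin 141.4°) = (-12.38, 66.28). UD is perpendicular to DG; with |DG| = 11.5 on the right of UD, G = D + 11.5·(0.6239, 0.7815) = (-5.204, 75.27). Then |FG| = |G − F| = 75.44.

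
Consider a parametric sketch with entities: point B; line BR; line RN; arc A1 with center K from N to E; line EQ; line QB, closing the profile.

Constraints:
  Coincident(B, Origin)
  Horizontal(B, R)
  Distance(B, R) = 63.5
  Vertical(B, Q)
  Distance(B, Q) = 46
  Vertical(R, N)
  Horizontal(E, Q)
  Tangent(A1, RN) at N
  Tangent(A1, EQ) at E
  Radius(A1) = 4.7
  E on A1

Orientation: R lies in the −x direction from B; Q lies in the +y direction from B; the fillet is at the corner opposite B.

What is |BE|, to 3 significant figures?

74.7

B is at the origin; B and R share the same y with |BR| = 63.5 and R on the −x side, so R = (-63.5, 0.00). BQ is vertical with |BQ| = 46.0 and Q on the +y side, so Q = (0.00, 46.0). The virtual corner opposite B is at (-63.5, 46.0). Since A1 is tangent to RN there, KN ⟂ RN and the tangent condition forces KE to be normal to EQ, with radius 4.7, so the center K sits 4.7 in from both sides at K = (-58.8, 41.3). That places the tangent points at N = (-63.5, 41.3) on RN and E = (-58.8, 46.0) on EQ. Then |BE| = |E − B| = 74.7.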